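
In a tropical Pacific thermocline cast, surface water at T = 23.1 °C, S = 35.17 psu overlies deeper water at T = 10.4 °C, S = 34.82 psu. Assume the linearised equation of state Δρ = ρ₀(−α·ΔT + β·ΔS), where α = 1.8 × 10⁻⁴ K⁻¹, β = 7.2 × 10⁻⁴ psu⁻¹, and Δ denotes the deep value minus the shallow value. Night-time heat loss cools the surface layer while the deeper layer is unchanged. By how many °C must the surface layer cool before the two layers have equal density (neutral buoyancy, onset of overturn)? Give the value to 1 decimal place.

Neutral buoyancy requires Δρ = 0, i.e. −α(T_deep − T_surf′) + β(S_deep − S_surf) = 0.
T_surf′ = T_deep − (β/α)·ΔS = 10.4 − (7.2 × 10⁻⁴/1.8 × 10⁻⁴)·(-0.35) = 11.800 °C.
Cooling required: 23.1 − (11.800) = 11.300 °C.

11.3 °C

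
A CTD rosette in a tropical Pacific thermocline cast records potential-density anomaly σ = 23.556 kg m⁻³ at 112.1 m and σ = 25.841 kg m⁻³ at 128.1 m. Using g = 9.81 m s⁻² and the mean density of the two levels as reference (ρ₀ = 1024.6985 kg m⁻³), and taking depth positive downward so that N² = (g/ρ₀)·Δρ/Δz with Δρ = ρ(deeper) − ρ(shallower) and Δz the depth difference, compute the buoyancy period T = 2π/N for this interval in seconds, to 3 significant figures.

Δρ = 1025.841 − 1023.556 = 2.285 kg m⁻³ over Δz = 128.1 − 112.1 = 16 m.
N² = (9.81/1024.6985) × (2.285/16) = 1.3672 × 10⁻³ s⁻².
N = √(1.3672 × 10⁻³) = 0.036976 rad s⁻¹, so T = 2π/N = 169.93 s ≈ 170 s.

170 s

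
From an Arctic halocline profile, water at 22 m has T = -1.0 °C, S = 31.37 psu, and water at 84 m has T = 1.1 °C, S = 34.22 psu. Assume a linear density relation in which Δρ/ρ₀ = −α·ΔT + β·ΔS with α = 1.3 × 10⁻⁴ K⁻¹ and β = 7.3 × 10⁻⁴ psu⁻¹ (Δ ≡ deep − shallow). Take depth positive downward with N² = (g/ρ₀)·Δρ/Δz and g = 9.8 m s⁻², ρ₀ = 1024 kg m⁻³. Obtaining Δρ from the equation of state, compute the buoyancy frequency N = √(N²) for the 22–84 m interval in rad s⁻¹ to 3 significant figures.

0.0169 rad s⁻¹

ΔT = +2.1 K, ΔS = +2.85 psu (deep − shallow).
Δρ/ρ₀ = −αΔT + βΔS = -2.73 × 10⁻⁴ + 2.0805 × 10⁻³ = 1.8075 × 10⁻³, so Δρ ≈ 1.851 kg m⁻³.
N² = (g/ρ₀)·Δρ/Δz = g·(Δρ/ρ₀)/Δz = 9.8 × 1.8075 × 10⁻³ / 62 = 2.8570 × 10⁻⁴ s⁻².
N = √(2.8570 × 10⁻⁴) = 0.016903 rad s⁻¹ ≈ 0.0169 rad s⁻¹.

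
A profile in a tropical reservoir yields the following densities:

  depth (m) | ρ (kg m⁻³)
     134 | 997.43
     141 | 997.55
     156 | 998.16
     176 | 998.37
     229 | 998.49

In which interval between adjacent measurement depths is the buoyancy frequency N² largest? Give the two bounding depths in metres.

141–156 m

Compute the density gradient over each adjacent pair:
  134–141 m: Δρ/Δz = 0.12/7 = 0.017 kg m⁻⁴
  141–156 m: Δρ/Δz = 0.61/15 = 0.041 kg m⁻⁴
  156–176 m: Δρ/Δz = 0.21/20 = 0.010 kg m⁻⁴
  176–229 m: Δρ/Δz = 0.12/53 = 2.3 × 10⁻³ kg m⁻⁴
The largest gradient is in the 141–156 m interval — the pycnocline.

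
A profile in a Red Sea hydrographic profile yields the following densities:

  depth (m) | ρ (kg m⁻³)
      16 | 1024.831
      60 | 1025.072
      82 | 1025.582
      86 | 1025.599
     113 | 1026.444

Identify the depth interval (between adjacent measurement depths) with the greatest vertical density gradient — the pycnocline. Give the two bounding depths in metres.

86–113 m

Compute the density gradient over each adjacent pair:
  16–60 m: Δρ/Δz = 0.241/44 = 5.5 × 10⁻³ kg m⁻⁴
  60–82 m: Δρ/Δz = 0.510/22 = 0.023 kg m⁻⁴
  82–86 m: Δρ/Δz = 0.017/4 = 4.3 × 10⁻³ kg m⁻⁴
  86–113 m: Δρ/Δz = 0.845/27 = 0.031 kg m⁻⁴
The largest gradient is in the 86–113 m interval — the pycnocline.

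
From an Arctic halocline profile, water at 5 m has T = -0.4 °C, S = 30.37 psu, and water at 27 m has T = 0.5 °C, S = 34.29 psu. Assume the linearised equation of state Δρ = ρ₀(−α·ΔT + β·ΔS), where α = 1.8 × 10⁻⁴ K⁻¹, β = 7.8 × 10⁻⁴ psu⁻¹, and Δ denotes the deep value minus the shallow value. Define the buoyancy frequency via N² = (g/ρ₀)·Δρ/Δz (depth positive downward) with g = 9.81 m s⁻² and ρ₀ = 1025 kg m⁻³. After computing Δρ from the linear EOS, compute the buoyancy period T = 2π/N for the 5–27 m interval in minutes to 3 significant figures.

ΔT = +0.9 K, ΔS = +3.92 psu (deep − shallow).
Δρ/ρ₀ = −αΔT + βΔS = -1.62 × 10⁻⁴ + 3.0576 × 10⁻³ = 2.8956 × 10⁻³, so Δρ ≈ 2.968 kg m⁻³.
N² = (g/ρ₀)·Δρ/Δz = g·(Δρ/ρ₀)/Δz = 9.81 × 2.8956 × 10⁻³ / 22 = 1.2912 × 10⁻³ s⁻².
N = √(1.2912 × 10⁻³) = 0.035933 rad s⁻¹ → T = 2π/N = 174.86 s = 2.9143 min ≈ 2.91 min.

2.91 min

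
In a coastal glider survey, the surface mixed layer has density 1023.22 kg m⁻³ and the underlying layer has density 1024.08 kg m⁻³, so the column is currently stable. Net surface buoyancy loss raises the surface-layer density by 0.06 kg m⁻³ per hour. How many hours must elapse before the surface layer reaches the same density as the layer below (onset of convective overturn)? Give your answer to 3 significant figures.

Density deficit of the surface layer: 1024.08 − 1023.22 = 0.86 kg m⁻³.
Required change = 0.86 / 0.06 = 14.3 hours.

14.3 hours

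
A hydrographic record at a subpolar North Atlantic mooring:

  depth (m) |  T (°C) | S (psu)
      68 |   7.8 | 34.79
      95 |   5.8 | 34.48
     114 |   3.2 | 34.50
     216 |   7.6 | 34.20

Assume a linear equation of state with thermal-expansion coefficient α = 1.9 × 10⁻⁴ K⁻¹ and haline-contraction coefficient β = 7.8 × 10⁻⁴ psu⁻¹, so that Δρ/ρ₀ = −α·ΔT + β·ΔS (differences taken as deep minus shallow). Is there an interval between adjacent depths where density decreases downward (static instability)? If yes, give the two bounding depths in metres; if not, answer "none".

114–216 m

Evaluate Δρ/ρ₀ = −αΔT + βΔS across each adjacent pair:
  68–95 m: −αΔT+βΔS = −(1.9 × 10⁻⁴)(-2.0)+(7.8 × 10⁻⁴)(-0.31) = 1.4 × 10⁻⁴ → stable
  95–114 m: −αΔT+βΔS = −(1.9 × 10⁻⁴)(-2.6)+(7.8 × 10⁻⁴)(+0.02) = 5.1 × 10⁻⁴ → stable
  114–216 m: −αΔT+βΔS = −(1.9 × 10⁻⁴)(+4.4)+(7.8 × 10⁻⁴)(-0.30) = -1.1 × 10⁻³ → UNSTABLE
The 114–216 m interval has Δρ < 0: lighter water underlies denser water.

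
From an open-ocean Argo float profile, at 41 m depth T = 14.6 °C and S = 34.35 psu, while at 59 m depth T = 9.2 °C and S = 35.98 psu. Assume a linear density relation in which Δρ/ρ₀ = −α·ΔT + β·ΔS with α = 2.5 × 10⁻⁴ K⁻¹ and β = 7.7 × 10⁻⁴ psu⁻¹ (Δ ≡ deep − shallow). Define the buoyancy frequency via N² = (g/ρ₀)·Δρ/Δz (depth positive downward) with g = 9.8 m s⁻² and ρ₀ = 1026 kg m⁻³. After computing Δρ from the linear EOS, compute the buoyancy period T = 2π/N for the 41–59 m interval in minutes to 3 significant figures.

ΔT = -5.4 K, ΔS = +1.63 psu (deep − shallow).
Δρ/ρ₀ = −αΔT + βΔS = 1.35 × 10⁻³ + 1.2551 × 10⁻³ = 2.6051 × 10⁻³, so Δρ ≈ 2.673 kg m⁻³.
N² = (g/ρ₀)·Δρ/Δz = g·(Δρ/ρ₀)/Δz = 9.8 × 2.6051 × 10⁻³ / 18 = 1.4183 × 10⁻³ s⁻².
N = √(1.4183 × 10⁻³) = 0.037660 rad s⁻¹ → T = 2π/N = 166.84 s = 2.7807 min ≈ 2.78 min.

2.78 min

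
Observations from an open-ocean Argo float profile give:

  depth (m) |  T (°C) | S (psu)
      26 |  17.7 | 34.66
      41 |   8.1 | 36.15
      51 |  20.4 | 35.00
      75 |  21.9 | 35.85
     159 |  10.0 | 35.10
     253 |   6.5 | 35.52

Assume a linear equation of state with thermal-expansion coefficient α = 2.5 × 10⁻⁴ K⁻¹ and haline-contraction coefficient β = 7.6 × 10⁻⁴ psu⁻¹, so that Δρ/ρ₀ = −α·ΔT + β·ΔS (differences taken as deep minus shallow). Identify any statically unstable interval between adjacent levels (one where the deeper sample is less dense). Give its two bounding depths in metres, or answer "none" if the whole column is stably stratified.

Evaluate Δρ/ρ₀ = −αΔT + βΔS across each adjacent pair:
  26–41 m: −αΔT+βΔS = −(2.5 × 10⁻⁴)(-9.6)+(7.6 × 10⁻⁴)(+1.49) = 3.5 × 10⁻³ → stable
  41–51 m: −αΔT+βΔS = −(2.5 × 10⁻⁴)(+12.3)+(7.6 × 10⁻⁴)(-1.15) = -3.9 × 10⁻³ → UNSTABLE
  51–75 m: −αΔT+βΔS = −(2.5 × 10⁻⁴)(+1.5)+(7.6 × 10⁻⁴)(+0.85) = 2.7 × 10⁻⁴ → stable
  75–159 m: −αΔT+βΔS = −(2.5 × 10⁻⁴)(-11.9)+(7.6 × 10⁻⁴)(-0.75) = 2.4 × 10⁻³ → stable
  159–253 m: −αΔT+βΔS = −(2.5 × 10⁻⁴)(-3.5)+(7.6 × 10⁻⁴)(+0.42) = 1.2 × 10⁻³ → stable
The 41–51 m interval has Δρ < 0: lighter water underlies denser water.

41–51 m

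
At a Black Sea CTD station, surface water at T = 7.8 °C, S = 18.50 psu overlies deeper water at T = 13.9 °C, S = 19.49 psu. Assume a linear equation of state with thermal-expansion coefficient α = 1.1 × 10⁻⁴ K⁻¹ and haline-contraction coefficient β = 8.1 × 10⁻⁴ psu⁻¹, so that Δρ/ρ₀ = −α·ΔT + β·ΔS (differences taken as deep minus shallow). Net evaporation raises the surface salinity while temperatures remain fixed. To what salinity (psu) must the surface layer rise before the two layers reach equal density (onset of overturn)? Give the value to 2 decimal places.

Neutral buoyancy requires −α(T_deep − T_surf) + β(S_deep − S_surf′) = 0.
S_surf′ = S_deep − (α/β)·ΔT = 19.49 − (1.1 × 10⁻⁴/8.1 × 10⁻⁴)·(+6.1) = 18.6616 psu.
Increase required: 18.6616 − 18.50 = 0.1616 psu.

18.66 psu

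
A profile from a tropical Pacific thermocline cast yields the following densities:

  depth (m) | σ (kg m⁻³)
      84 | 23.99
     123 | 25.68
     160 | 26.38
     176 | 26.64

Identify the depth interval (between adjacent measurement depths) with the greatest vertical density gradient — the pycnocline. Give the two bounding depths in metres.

84–123 m

Compute the density gradient over each adjacent pair:
  84–123 m: Δρ/Δz = 1.69/39 = 0.043 kg m⁻⁴
  123–160 m: Δρ/Δz = 0.70/37 = 0.019 kg m⁻⁴
  160–176 m: Δρ/Δz = 0.26/16 = 0.016 kg m⁻⁴
The largest gradient is in the 84–123 m interval — the pycnocline.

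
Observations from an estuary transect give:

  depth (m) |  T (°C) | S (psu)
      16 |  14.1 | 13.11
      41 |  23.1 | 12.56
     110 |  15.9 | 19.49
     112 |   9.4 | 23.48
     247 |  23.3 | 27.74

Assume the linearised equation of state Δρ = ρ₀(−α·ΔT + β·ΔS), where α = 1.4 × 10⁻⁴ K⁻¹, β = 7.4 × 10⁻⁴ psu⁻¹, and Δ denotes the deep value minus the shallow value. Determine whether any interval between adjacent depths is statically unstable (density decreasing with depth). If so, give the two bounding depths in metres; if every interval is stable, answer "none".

Evaluate Δρ/ρ₀ = −αΔT + βΔS across each adjacent pair:
  16–41 m: −αΔT+βΔS = −(1.4 × 10⁻⁴)(+9.0)+(7.4 × 10⁻⁴)(-0.55) = -1.7 × 10⁻³ → UNSTABLE
  41–110 m: −αΔT+βΔS = −(1.4 × 10⁻⁴)(-7.2)+(7.4 × 10⁻⁴)(+6.93) = 6.1 × 10⁻³ → stable
  110–112 m: −αΔT+βΔS = −(1.4 × 10⁻⁴)(-6.5)+(7.4 × 10⁻⁴)(+3.99) = 3.9 × 10⁻³ → stable
  112–247 m: −αΔT+βΔS = −(1.4 × 10⁻⁴)(+13.9)+(7.4 × 10⁻⁴)(+4.26) = 1.2 × 10⁻³ → stable
The 16–41 m interval has Δρ < 0: lighter water underlies denser water.

16–41 m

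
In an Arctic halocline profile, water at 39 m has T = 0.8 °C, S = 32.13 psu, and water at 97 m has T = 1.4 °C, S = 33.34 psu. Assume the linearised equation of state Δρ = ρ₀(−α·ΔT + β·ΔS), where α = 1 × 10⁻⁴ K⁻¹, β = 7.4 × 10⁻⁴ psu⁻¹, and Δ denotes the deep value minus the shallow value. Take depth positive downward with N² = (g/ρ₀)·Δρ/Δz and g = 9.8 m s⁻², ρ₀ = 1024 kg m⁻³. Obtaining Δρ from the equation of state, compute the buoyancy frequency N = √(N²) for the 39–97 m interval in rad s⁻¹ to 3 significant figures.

0.0119 rad s⁻¹

ΔT = +0.6 K, ΔS = +1.21 psu (deep − shallow).
Δρ/ρ₀ = −αΔT + βΔS = -6.00 × 10⁻⁵ + 8.954 × 10⁻⁴ = 8.354 × 10⁻⁴, so Δρ ≈ 0.8554 kg m⁻³.
N² = (g/ρ₀)·Δρ/Δz = g·(Δρ/ρ₀)/Δz = 9.8 × 8.354 × 10⁻⁴ / 58 = 1.4115 × 10⁻⁴ s⁻².
N = √(1.4115 × 10⁻⁴) = 0.011881 rad s⁻¹ ≈ 0.0119 rad s⁻¹.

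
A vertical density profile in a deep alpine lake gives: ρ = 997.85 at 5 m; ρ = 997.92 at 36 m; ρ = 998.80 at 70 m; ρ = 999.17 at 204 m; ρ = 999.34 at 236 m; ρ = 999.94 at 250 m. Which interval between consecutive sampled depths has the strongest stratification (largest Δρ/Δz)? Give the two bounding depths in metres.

236–250 m

Compute the density gradient over each adjacent pair:
  5–36 m: Δρ/Δz = 0.07/31 = 2.3 × 10⁻³ kg m⁻⁴
  36–70 m: Δρ/Δz = 0.88/34 = 0.026 kg m⁻⁴
  70–204 m: Δρ/Δz = 0.37/134 = 2.8 × 10⁻³ kg m⁻⁴
  204–236 m: Δρ/Δz = 0.17/32 = 5.3 × 10⁻³ kg m⁻⁴
  236–250 m: Δρ/Δz = 0.60/14 = 0.043 kg m⁻⁴
The largest gradient is in the 236–250 m interval — the pycnocline.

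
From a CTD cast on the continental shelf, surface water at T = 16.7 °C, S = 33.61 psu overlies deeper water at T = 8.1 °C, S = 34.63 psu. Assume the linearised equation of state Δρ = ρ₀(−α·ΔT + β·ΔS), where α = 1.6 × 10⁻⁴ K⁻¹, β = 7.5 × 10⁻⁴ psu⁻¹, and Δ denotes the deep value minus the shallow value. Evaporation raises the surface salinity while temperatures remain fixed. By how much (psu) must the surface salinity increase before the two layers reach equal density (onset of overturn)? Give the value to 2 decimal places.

2.85 psu

Neutral buoyancy requires −α(T_deep − T_surf) + β(S_deep − S_surf′) = 0.
S_surf′ = S_deep − (α/β)·ΔT = 34.63 − (1.6 × 10⁻⁴/7.5 × 10⁻⁴)·(-8.6) = 36.4647 psu.
Increase required: 36.4647 − 33.61 = 2.8547 psu.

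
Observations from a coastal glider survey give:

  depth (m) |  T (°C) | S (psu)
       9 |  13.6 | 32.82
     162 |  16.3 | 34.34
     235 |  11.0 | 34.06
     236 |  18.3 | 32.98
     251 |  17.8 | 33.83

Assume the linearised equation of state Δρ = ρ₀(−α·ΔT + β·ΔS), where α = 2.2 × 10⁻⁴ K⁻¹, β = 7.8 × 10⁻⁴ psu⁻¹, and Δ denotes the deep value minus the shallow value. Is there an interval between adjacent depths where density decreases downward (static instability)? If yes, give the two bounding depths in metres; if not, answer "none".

235–236 m

Evaluate Δρ/ρ₀ = −αΔT + βΔS across each adjacent pair:
  9–162 m: −αΔT+βΔS = −(2.2 × 10⁻⁴)(+2.7)+(7.8 × 10⁻⁴)(+1.52) = 5.9 × 10⁻⁴ → stable
  162–235 m: −αΔT+βΔS = −(2.2 × 10⁻⁴)(-5.3)+(7.8 × 10⁻⁴)(-0.28) = 9.5 × 10⁻⁴ → stable
  235–236 m: −αΔT+βΔS = −(2.2 × 10⁻⁴)(+7.3)+(7.8 × 10⁻⁴)(-1.08) = -2.4 × 10⁻³ → UNSTABLE
  236–251 m: −αΔT+βΔS = −(2.2 × 10⁻⁴)(-0.5)+(7.8 × 10⁻⁴)(+0.85) = 7.7 × 10⁻⁴ → stable
The 235–236 m interval has Δρ < 0: lighter water underlies denser water.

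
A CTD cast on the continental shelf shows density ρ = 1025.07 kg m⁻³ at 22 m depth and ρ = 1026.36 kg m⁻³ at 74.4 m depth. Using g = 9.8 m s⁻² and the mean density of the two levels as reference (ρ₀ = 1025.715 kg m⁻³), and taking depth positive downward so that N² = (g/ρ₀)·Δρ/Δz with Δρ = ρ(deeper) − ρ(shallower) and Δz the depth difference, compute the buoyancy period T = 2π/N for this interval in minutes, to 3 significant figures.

6.83 min

Δρ = 1026.36 − 1025.07 = 1.29 kg m⁻³ over Δz = 74.4 − 22 = 52.4 m.
N² = (9.8/1025.715) × (1.29/52.4) = 2.3521 × 10⁻⁴ s⁻².
N = √(2.3521 × 10⁻⁴) = 0.015337 rad s⁻¹, so T = 2π/N = 409.67 s = 6.8278 min ≈ 6.83 min.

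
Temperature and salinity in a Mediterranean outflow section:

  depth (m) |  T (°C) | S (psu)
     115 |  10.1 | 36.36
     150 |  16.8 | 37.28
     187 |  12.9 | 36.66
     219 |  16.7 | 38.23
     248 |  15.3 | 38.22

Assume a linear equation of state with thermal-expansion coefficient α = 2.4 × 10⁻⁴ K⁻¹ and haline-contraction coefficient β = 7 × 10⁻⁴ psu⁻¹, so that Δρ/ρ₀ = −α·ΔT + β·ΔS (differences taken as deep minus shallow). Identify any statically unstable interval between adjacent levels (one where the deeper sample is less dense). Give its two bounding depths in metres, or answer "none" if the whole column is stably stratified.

115–150 m

Evaluate Δρ/ρ₀ = −αΔT + βΔS across each adjacent pair:
  115–150 m: −αΔT+βΔS = −(2.4 × 10⁻⁴)(+6.7)+(7 × 10⁻⁴)(+0.92) = -9.6 × 10⁻⁴ → UNSTABLE
  150–187 m: −αΔT+βΔS = −(2.4 × 10⁻⁴)(-3.9)+(7 × 10⁻⁴)(-0.62) = 5.0 × 10⁻⁴ → stable
  187–219 m: −αΔT+βΔS = −(2.4 × 10⁻⁴)(+3.8)+(7 × 10⁻⁴)(+1.57) = 1.9 × 10⁻⁴ → stable
  219–248 m: −αΔT+βΔS = −(2.4 × 10⁻⁴)(-1.4)+(7 × 10⁻⁴)(-0.01) = 3.3 × 10⁻⁴ → stable
The 115–150 m interval has Δρ < 0: lighter water underlies denser water.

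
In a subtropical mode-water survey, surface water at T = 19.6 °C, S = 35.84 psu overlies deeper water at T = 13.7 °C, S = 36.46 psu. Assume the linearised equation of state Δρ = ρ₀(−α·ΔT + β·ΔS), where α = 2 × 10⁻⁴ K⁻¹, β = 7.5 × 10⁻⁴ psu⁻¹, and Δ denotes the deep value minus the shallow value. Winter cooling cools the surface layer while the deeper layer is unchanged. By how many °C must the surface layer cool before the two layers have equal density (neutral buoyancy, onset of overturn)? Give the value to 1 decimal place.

8.2 °C

Neutral buoyancy requires Δρ = 0, i.e. −α(T_deep − T_surf′) + β(S_deep − S_surf) = 0.
T_surf′ = T_deep − (β/α)·ΔS = 13.7 − (7.5 × 10⁻⁴/2 × 10⁻⁴)·(+0.62) = 11.375 °C.
Cooling required: 19.6 − (11.375) = 8.225 °C.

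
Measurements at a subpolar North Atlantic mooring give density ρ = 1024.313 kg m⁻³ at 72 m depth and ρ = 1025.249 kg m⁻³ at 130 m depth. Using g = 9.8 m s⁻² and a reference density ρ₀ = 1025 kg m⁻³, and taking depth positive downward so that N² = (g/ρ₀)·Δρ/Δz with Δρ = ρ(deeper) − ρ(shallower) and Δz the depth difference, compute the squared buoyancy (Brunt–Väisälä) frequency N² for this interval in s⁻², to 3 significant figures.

1.54 × 10⁻⁴ s⁻²

Δρ = 1025.249 − 1024.313 = 0.936 kg m⁻³ over Δz = 130 − 72 = 58 m.
N² = (9.8/1025) × (0.936/58) = 1.5429 × 10⁻⁴ s⁻² ≈ 1.54 × 10⁻⁴ s⁻².
N² > 0, so the interval is statically stable.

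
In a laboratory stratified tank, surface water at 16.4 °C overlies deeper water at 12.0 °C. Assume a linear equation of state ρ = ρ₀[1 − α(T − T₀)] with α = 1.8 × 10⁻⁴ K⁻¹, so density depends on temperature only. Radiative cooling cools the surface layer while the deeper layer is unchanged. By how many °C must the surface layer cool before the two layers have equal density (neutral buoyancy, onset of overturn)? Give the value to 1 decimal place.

With temperature the only control, equal density requires T_surf′ = T_deep.
T_surf′ = 12.0 °C.
Cooling required: 16.4 − 12.0 = 4.4 °C.

4.4 °C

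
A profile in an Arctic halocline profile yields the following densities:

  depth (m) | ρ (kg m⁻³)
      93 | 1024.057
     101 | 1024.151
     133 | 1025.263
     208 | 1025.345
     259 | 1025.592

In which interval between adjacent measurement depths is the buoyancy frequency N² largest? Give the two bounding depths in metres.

Compute the density gradient over each adjacent pair:
  93–101 m: Δρ/Δz = 0.094/8 = 0.012 kg m⁻⁴
  101–133 m: Δρ/Δz = 1.112/32 = 0.035 kg m⁻⁴
  133–208 m: Δρ/Δz = 0.082/75 = 1.1 × 10⁻³ kg m⁻⁴
  208–259 m: Δρ/Δz = 0.247/51 = 4.8 × 10⁻³ kg m⁻⁴
The largest gradient is in the 101–133 m interval — the pycnocline.

101–133 m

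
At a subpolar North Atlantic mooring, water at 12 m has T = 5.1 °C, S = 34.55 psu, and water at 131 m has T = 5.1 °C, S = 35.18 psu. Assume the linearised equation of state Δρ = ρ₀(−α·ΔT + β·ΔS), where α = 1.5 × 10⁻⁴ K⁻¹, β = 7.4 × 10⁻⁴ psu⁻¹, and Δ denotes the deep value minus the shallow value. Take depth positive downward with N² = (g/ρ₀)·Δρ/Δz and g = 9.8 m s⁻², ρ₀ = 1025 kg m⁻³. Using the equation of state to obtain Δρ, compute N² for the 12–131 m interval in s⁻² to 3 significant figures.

ΔT = +0.0 K, ΔS = +0.63 psu (deep − shallow).
Δρ/ρ₀ = −αΔT + βΔS = 0 + 4.662 × 10⁻⁴ = 4.662 × 10⁻⁴, so Δρ ≈ 0.4779 kg m⁻³.
N² = (g/ρ₀)·Δρ/Δz = g·(Δρ/ρ₀)/Δz = 9.8 × 4.662 × 10⁻⁴ / 119 = 3.8393 × 10⁻⁵ s⁻² ≈ 3.84 × 10⁻⁵ s⁻².

3.84 × 10⁻⁵ s⁻²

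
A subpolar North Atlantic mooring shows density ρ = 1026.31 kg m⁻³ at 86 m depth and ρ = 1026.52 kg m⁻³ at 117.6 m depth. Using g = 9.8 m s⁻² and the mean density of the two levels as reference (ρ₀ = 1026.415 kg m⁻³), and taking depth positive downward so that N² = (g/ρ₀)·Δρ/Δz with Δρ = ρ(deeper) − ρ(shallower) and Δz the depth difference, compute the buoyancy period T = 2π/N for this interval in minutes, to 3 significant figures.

Δρ = 1026.52 − 1026.31 = 0.21 kg m⁻³ over Δz = 117.6 − 86 = 31.6 m.
N² = (9.8/1026.415) × (0.21/31.6) = 6.3451 × 10⁻⁵ s⁻².
N = √(6.3451 × 10⁻⁵) = 7.9656 × 10⁻³ rad s⁻¹, so T = 2π/N = 788.79 s = 13.146 min ≈ 13.1 min.

13.1 min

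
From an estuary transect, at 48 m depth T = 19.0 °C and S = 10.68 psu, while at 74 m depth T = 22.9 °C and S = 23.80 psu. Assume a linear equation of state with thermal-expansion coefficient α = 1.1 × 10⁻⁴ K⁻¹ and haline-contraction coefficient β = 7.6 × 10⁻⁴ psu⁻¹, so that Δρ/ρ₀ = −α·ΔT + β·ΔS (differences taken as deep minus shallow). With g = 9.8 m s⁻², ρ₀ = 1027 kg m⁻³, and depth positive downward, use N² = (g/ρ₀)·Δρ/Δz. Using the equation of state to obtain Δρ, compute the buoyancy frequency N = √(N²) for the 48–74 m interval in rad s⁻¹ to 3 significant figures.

ΔT = +3.9 K, ΔS = +13.12 psu (deep − shallow).
Δρ/ρ₀ = −αΔT + βΔS = -4.29 × 10⁻⁴ + 9.9712 × 10⁻³ = 9.5422 × 10⁻³, so Δρ ≈ 9.800 kg m⁻³.
N² = (g/ρ₀)·Δρ/Δz = g·(Δρ/ρ₀)/Δz = 9.8 × 9.5422 × 10⁻³ / 26 = 3.5967 × 10⁻³ s⁻².
N = √(3.5967 × 10⁻³) = 0.059972 rad s⁻¹ ≈ 0.0600 rad s⁻¹.

0.0600 rad s⁻¹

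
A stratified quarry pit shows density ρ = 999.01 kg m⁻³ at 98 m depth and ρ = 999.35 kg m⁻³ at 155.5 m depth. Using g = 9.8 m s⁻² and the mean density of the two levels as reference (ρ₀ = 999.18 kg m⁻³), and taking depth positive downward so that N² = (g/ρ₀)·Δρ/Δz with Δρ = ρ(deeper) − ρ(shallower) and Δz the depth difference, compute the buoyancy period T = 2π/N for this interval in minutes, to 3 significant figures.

Δρ = 999.35 − 999.01 = 0.34 kg m⁻³ over Δz = 155.5 − 98 = 57.5 m.
N² = (9.8/999.18) × (0.34/57.5) = 5.7995 × 10⁻⁵ s⁻².
N = √(5.7995 × 10⁻⁵) = 7.6154 × 10⁻³ rad s⁻¹, so T = 2π/N = 825.06 s = 13.751 min ≈ 13.8 min.

13.8 min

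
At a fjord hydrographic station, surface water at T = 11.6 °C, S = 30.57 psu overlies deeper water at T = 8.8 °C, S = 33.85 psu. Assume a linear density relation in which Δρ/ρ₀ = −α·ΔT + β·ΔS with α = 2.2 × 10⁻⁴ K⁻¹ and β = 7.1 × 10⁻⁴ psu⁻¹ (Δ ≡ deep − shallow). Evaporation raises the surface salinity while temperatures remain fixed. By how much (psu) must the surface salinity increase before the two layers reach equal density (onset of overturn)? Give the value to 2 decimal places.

Neutral buoyancy requires −α(T_deep − T_surf) + β(S_deep − S_surf′) = 0.
S_surf′ = S_deep − (α/β)·ΔT = 33.85 − (2.2 × 10⁻⁴/7.1 × 10⁻⁴)·(-2.8) = 34.7176 psu.
Increase required: 34.7176 − 30.57 = 4.1476 psu.

4.15 psu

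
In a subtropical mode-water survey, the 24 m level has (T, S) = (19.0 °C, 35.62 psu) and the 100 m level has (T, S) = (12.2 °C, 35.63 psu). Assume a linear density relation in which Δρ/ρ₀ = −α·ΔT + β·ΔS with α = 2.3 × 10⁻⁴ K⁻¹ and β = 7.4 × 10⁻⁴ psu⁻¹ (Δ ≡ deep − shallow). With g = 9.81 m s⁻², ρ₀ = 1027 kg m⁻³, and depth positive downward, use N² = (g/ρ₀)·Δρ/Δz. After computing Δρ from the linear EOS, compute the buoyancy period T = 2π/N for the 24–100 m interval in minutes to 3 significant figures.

ΔT = -6.8 K, ΔS = +0.01 psu (deep − shallow).
Δρ/ρ₀ = −αΔT + βΔS = 1.564 × 10⁻³ + 7.40 × 10⁻⁶ = 1.5714 × 10⁻³, so Δρ ≈ 1.614 kg m⁻³.
N² = (g/ρ₀)·Δρ/Δz = g·(Δρ/ρ₀)/Δz = 9.81 × 1.5714 × 10⁻³ / 76 = 2.0283 × 10⁻⁴ s⁻².
N = √(2.0283 × 10⁻⁴) = 0.014242 rad s⁻¹ → T = 2π/N = 441.17 s = 7.3528 min ≈ 7.35 min.

7.35 min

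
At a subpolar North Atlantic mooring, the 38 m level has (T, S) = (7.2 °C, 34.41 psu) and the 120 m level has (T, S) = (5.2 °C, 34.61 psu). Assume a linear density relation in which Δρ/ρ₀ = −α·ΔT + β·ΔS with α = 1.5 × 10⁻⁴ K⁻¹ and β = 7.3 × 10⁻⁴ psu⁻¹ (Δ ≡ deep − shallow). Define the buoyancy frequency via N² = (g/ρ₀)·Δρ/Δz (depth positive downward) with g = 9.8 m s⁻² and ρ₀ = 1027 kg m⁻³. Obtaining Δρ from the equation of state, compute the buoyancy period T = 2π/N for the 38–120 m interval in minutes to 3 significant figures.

14.3 min

ΔT = -2.0 K, ΔS = +0.20 psu (deep − shallow).
Δρ/ρ₀ = −αΔT + βΔS = 3.00 × 10⁻⁴ + 1.46 × 10⁻⁴ = 4.46 × 10⁻⁴, so Δρ ≈ 0.4580 kg m⁻³.
N² = (g/ρ₀)·Δρ/Δz = g·(Δρ/ρ₀)/Δz = 9.8 × 4.46 × 10⁻⁴ / 82 = 5.3302 × 10⁻⁵ s⁻².
N = √(5.3302 × 10⁻⁵) = 7.3008 × 10⁻³ rad s⁻¹ → T = 2π/N = 860.62 s = 14.344 min ≈ 14.3 min.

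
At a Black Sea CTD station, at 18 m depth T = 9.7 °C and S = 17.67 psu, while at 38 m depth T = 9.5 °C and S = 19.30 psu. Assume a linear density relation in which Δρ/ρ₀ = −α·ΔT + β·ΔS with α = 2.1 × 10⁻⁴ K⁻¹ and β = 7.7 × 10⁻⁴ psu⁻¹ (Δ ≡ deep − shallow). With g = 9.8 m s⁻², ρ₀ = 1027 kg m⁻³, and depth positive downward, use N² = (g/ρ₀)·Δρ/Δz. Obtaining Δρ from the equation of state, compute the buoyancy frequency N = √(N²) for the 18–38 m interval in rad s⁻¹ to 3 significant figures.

0.0252 rad s⁻¹

ΔT = -0.2 K, ΔS = +1.63 psu (deep − shallow).
Δρ/ρ₀ = −αΔT + βΔS = 4.20 × 10⁻⁵ + 1.2551 × 10⁻³ = 1.2971 × 10⁻³, so Δρ ≈ 1.332 kg m⁻³.
N² = (g/ρ₀)·Δρ/Δz = g·(Δρ/ρ₀)/Δz = 9.8 × 1.2971 × 10⁻³ / 20 = 6.3558 × 10⁻⁴ s⁻².
N = √(6.3558 × 10⁻⁴) = 0.025211 rad s⁻¹ ≈ 0.0252 rad s⁻¹.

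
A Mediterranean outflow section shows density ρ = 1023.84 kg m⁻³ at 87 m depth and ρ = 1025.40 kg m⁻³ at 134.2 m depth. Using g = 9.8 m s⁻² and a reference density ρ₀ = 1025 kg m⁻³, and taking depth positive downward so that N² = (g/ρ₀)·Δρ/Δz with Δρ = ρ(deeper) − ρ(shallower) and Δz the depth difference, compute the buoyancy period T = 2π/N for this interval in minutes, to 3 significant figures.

Δρ = 1025.40 − 1023.84 = 1.56 kg m⁻³ over Δz = 134.2 − 87 = 47.2 m.
N² = (9.8/1025) × (1.56/47.2) = 3.1600 × 10⁻⁴ s⁻².
N = √(3.1600 × 10⁻⁴) = 0.017776 rad s⁻¹, so T = 2π/N = 353.46 s = 5.8910 min ≈ 5.89 min.

5.89 min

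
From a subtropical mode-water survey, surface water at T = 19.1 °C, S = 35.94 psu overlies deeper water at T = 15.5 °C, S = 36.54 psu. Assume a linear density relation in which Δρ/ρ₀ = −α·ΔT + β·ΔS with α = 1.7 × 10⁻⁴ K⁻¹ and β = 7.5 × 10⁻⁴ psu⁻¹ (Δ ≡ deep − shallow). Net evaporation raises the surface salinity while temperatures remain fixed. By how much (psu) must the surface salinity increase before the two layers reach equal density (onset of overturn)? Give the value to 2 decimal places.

1.42 psu

Neutral buoyancy requires −α(T_deep − T_surf) + β(S_deep − S_surf′) = 0.
S_surf′ = S_deep − (α/β)·ΔT = 36.54 − (1.7 × 10⁻⁴/7.5 × 10⁻⁴)·(-3.6) = 37.3560 psu.
Increase required: 37.3560 − 35.94 = 1.4160 psu.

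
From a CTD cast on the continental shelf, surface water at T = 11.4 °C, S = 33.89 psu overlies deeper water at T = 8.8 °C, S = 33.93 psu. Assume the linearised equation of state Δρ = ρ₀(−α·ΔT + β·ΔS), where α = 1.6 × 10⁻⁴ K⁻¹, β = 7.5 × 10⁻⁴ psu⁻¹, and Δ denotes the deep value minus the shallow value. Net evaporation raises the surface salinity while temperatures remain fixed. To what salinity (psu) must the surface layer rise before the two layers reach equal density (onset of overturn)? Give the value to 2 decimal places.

Neutral buoyancy requires −α(T_deep − T_surf) + β(S_deep − S_surf′) = 0.
S_surf′ = S_deep − (α/β)·ΔT = 33.93 − (1.6 × 10⁻⁴/7.5 × 10⁻⁴)·(-2.6) = 34.4847 psu.
Increase required: 34.4847 − 33.89 = 0.5947 psu.

34.48 psu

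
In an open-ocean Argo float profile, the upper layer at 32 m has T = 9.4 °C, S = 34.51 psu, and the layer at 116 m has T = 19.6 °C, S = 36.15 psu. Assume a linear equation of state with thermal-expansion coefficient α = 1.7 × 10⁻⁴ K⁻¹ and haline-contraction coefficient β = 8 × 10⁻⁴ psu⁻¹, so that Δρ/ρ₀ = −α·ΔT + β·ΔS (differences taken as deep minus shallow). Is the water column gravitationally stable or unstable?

unstable

ΔT = 19.6 − 9.4 = +10.2 K and ΔS = 36.15 − 34.51 = +1.64 psu (deep − shallow).
−αΔT = -1.734 × 10⁻³; βΔS = 1.312 × 10⁻³; sum Δρ/ρ₀ = -4.22 × 10⁻⁴.
Δρ/ρ₀ < 0, so Δρ < 0: deeper water is lighter → statically unstable; the column would overturn.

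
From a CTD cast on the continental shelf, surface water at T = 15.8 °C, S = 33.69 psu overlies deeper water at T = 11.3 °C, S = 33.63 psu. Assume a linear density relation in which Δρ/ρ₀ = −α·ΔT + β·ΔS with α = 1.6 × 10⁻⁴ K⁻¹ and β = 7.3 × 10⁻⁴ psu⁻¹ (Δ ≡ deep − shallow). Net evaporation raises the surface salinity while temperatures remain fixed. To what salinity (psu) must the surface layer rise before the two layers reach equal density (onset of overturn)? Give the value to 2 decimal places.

Neutral buoyancy requires −α(T_deep − T_surf) + β(S_deep − S_surf′) = 0.
S_surf′ = S_deep − (α/β)·ΔT = 33.63 − (1.6 × 10⁻⁴/7.3 × 10⁻⁴)·(-4.5) = 34.6163 psu.
Increase required: 34.6163 − 33.69 = 0.9263 psu.

34.62 psu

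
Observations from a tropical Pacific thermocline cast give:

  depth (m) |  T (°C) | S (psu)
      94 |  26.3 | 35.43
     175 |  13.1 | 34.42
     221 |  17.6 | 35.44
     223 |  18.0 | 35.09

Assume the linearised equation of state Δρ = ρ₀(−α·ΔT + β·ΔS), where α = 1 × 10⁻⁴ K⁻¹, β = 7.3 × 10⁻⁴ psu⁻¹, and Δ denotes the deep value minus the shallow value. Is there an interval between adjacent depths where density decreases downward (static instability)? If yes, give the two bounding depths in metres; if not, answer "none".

221–223 m

Evaluate Δρ/ρ₀ = −αΔT + βΔS across each adjacent pair:
  94–175 m: −αΔT+βΔS = −(1 × 10⁻⁴)(-13.2)+(7.3 × 10⁻⁴)(-1.01) = 5.8 × 10⁻⁴ → stable
  175–221 m: −αΔT+βΔS = −(1 × 10⁻⁴)(+4.5)+(7.3 × 10⁻⁴)(+1.02) = 2.9 × 10⁻⁴ → stable
  221–223 m: −αΔT+βΔS = −(1 × 10⁻⁴)(+0.4)+(7.3 × 10⁻⁴)(-0.35) = -3.0 × 10⁻⁴ → UNSTABLE
The 221–223 m interval has Δρ < 0: lighter water underlies denser water.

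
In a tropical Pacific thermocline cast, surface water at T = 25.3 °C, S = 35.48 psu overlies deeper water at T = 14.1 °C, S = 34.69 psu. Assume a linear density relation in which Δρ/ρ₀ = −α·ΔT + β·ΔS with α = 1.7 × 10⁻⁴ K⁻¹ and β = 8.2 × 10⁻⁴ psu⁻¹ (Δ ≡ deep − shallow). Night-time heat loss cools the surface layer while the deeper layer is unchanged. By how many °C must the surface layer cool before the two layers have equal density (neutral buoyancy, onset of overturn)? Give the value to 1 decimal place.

Neutral buoyancy requires Δρ = 0, i.e. −α(T_deep − T_surf′) + β(S_deep − S_surf) = 0.
T_surf′ = T_deep − (β/α)·ΔS = 14.1 − (8.2 × 10⁻⁴/1.7 × 10⁻⁴)·(-0.79) = 17.911 °C.
Cooling required: 25.3 − (17.911) = 7.389 °C.

7.4 °C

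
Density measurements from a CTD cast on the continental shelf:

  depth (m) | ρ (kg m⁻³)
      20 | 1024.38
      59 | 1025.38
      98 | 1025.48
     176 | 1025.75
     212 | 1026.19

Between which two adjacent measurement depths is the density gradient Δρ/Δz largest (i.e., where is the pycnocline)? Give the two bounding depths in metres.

Compute the density gradient over each adjacent pair:
  20–59 m: Δρ/Δz = 1.00/39 = 0.026 kg m⁻⁴
  59–98 m: Δρ/Δz = 0.10/39 = 2.6 × 10⁻³ kg m⁻⁴
  98–176 m: Δρ/Δz = 0.27/78 = 3.5 × 10⁻³ kg m⁻⁴
  176–212 m: Δρ/Δz = 0.44/36 = 0.012 kg m⁻⁴
The largest gradient is in the 20–59 m interval — the pycnocline.

20–59 m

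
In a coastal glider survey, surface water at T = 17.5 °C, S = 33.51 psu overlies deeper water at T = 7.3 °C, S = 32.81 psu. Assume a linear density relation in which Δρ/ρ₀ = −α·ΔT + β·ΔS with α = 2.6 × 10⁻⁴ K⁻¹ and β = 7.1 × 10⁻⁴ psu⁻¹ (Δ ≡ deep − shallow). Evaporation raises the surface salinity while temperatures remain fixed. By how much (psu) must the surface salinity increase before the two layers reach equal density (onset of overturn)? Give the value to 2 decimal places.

Neutral buoyancy requires −α(T_deep − T_surf) + β(S_deep − S_surf′) = 0.
S_surf′ = S_deep − (α/β)·ΔT = 32.81 − (2.6 × 10⁻⁴/7.1 × 10⁻⁴)·(-10.2) = 36.5452 psu.
Increase required: 36.5452 − 33.51 = 3.0352 psu.

3.04 psu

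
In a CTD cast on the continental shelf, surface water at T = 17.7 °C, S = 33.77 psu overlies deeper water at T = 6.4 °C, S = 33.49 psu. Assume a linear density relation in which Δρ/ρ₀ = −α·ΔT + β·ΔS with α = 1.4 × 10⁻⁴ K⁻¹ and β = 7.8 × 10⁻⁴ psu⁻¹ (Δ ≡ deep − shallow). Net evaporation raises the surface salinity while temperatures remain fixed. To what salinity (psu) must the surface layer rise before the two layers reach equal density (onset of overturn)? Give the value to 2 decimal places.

35.52 psu

Neutral buoyancy requires −α(T_deep − T_surf) + β(S_deep − S_surf′) = 0.
S_surf′ = S_deep − (α/β)·ΔT = 33.49 − (1.4 × 10⁻⁴/7.8 × 10⁻⁴)·(-11.3) = 35.5182 psu.
Increase required: 35.5182 − 33.77 = 1.7482 psu.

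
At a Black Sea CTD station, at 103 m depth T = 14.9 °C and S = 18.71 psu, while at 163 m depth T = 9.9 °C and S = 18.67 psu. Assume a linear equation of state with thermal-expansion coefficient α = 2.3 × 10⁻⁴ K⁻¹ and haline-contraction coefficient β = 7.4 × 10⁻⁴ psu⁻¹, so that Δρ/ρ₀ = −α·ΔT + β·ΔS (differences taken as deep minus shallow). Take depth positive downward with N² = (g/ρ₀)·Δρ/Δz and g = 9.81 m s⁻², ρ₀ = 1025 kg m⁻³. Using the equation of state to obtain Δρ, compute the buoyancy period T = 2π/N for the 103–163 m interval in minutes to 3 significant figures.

ΔT = -5.0 K, ΔS = -0.04 psu (deep − shallow).
Δρ/ρ₀ = −αΔT + βΔS = 1.15 × 10⁻³ − 2.96 × 10⁻⁵ = 1.1204 × 10⁻³, so Δρ ≈ 1.148 kg m⁻³.
N² = (g/ρ₀)·Δρ/Δz = g·(Δρ/ρ₀)/Δz = 9.81 × 1.1204 × 10⁻³ / 60 = 1.8319 × 10⁻⁴ s⁻².
N = √(1.8319 × 10⁻⁴) = 0.013535 rad s⁻¹ → T = 2π/N = 464.22 s = 7.7370 min ≈ 7.74 min.

7.74 min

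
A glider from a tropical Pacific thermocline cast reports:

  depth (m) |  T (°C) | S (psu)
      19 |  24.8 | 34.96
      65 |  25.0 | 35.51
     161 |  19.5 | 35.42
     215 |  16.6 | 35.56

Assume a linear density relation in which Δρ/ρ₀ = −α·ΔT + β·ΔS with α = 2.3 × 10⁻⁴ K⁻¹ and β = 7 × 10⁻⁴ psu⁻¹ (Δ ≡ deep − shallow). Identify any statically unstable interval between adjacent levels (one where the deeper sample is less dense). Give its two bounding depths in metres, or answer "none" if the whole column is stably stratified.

Evaluate Δρ/ρ₀ = −αΔT + βΔS across each adjacent pair:
  19–65 m: −αΔT+βΔS = −(2.3 × 10⁻⁴)(+0.2)+(7 × 10⁻⁴)(+0.55) = 3.4 × 10⁻⁴ → stable
  65–161 m: −αΔT+βΔS = −(2.3 × 10⁻⁴)(-5.5)+(7 × 10⁻⁴)(-0.09) = 1.2 × 10⁻³ → stable
  161–215 m: −αΔT+βΔS = −(2.3 × 10⁻⁴)(-2.9)+(7 × 10⁻⁴)(+0.14) = 7.6 × 10⁻⁴ → stable
Every interval has Δρ > 0: the column is stably stratified throughout.

none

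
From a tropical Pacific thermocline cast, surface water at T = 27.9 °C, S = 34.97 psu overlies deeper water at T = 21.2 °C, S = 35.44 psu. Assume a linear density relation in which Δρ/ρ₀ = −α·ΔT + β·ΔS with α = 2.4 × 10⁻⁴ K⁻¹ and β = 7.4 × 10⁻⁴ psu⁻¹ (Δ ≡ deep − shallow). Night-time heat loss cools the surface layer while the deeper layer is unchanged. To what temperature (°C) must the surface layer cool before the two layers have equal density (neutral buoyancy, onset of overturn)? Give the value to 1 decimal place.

19.8 °C

Neutral buoyancy requires Δρ = 0, i.e. −α(T_deep − T_surf′) + β(S_deep − S_surf) = 0.
T_surf′ = T_deep − (β/α)·ΔS = 21.2 − (7.4 × 10⁻⁴/2.4 × 10⁻⁴)·(+0.47) = 19.751 °C.
Cooling required: 27.9 − (19.751) = 8.149 °C.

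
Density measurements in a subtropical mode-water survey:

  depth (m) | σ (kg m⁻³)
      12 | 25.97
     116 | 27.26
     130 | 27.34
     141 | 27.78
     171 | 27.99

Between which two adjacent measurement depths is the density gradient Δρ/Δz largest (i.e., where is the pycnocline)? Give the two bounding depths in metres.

Compute the density gradient over each adjacent pair:
  12–116 m: Δρ/Δz = 1.29/104 = 0.012 kg m⁻⁴
  116–130 m: Δρ/Δz = 0.08/14 = 5.7 × 10⁻³ kg m⁻⁴
  130–141 m: Δρ/Δz = 0.44/11 = 0.040 kg m⁻⁴
  141–171 m: Δρ/Δz = 0.21/30 = 7.0 × 10⁻³ kg m⁻⁴
The largest gradient is in the 130–141 m interval — the pycnocline.

130–141 m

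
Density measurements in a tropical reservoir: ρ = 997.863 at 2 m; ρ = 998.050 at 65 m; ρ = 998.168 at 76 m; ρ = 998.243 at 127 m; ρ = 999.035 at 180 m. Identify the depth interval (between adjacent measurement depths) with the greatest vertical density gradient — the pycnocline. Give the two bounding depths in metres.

Compute the density gradient over each adjacent pair:
  2–65 m: Δρ/Δz = 0.187/63 = 3.0 × 10⁻³ kg m⁻⁴
  65–76 m: Δρ/Δz = 0.118/11 = 0.011 kg m⁻⁴
  76–127 m: Δρ/Δz = 0.075/51 = 1.5 × 10⁻³ kg m⁻⁴
  127–180 m: Δρ/Δz = 0.792/53 = 0.015 kg m⁻⁴
The largest gradient is in the 127–180 m interval — the pycnocline.

127–180 m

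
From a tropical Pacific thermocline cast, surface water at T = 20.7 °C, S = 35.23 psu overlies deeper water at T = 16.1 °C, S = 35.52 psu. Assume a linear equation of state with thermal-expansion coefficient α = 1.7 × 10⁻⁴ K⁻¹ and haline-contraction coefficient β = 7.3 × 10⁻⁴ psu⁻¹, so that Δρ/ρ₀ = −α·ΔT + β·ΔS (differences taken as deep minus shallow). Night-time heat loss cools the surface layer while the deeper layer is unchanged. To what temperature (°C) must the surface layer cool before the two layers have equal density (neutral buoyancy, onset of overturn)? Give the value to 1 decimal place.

Neutral buoyancy requires Δρ = 0, i.e. −α(T_deep − T_surf′) + β(S_deep − S_surf) = 0.
T_surf′ = T_deep − (β/α)·ΔS = 16.1 − (7.3 × 10⁻⁴/1.7 × 10⁻⁴)·(+0.29) = 14.855 °C.
Cooling required: 20.7 − (14.855) = 5.845 °C.

14.9 °C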